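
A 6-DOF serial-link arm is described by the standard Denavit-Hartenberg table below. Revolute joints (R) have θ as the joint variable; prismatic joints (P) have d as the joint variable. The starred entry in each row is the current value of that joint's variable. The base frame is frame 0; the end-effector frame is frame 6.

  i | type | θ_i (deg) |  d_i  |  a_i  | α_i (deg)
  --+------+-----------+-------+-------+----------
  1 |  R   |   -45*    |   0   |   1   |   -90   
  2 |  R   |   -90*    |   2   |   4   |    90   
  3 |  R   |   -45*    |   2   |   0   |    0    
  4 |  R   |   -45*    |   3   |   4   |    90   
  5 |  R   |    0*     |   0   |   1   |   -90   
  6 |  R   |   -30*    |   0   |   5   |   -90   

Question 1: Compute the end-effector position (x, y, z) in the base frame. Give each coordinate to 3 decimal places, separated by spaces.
-8.012 -2.355 1.500

after link 1: o_1 = (0.7071, -0.7071, 0.0000)
after link 2: o_2 = (2.1213, 0.7071, 4.0000)
after link 3: o_3 = (0.7071, 2.1213, 4.0000)
after link 4: o_4 = (-4.2426, 1.4142, 4.0000)
after link 5: o_5 = (-4.9497, 0.7071, 4.0000)
after link 6: o_6 = (-8.0116, -2.3548, 1.5000)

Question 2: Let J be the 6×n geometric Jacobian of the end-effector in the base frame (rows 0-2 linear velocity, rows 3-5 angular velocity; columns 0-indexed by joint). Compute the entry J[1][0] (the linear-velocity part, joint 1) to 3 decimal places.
axis z_0 = ẑ; lever o_n−o_0 = (-8.0116,-2.3548,1.5000)
cross product → J_v[:, 0] = (2.3548,-8.0116,0.0000)
J_ω[:, 0] = z_0
entry J[1][0] = -8.0116

-8.012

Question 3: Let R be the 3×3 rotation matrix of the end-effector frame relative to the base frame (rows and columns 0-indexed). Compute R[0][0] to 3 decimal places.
End-effector x-axis (col 0 of R) = (-0.6124,-0.6124,-0.5000)
R[0][0] = -0.6124

-0.612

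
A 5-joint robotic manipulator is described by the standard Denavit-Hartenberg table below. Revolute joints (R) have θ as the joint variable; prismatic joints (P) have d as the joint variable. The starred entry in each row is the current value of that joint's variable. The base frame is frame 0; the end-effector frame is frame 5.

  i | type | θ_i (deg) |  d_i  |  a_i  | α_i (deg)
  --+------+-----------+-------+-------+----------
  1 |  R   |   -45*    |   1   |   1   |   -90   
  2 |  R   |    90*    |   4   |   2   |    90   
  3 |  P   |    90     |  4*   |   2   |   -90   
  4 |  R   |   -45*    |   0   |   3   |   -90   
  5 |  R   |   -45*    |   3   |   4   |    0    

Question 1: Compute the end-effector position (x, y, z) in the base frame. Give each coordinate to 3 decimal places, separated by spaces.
after link 1: o_1 = (0.7071, -0.7071, 1.0000)
after link 2: o_2 = (3.5355, 2.1213, -1.0000)
after link 3: o_3 = (7.7782, 0.7071, -1.0000)
after link 4: o_4 = (10.7782, 0.7071, -1.0000)
after link 5: o_5 = (13.6066, 3.7071, 1.8284)

13.607 3.707 1.828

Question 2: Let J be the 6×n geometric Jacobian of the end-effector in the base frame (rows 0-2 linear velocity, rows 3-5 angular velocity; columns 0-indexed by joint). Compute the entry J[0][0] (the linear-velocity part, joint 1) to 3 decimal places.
-3.707

axis z_0 = ẑ; lever o_n−o_0 = (13.6066,3.7071,1.8284)
cross product → J_v[:, 0] = (-3.7071,13.6066,0.0000)
J_ω[:, 0] = z_0
entry J[0][0] = -3.7071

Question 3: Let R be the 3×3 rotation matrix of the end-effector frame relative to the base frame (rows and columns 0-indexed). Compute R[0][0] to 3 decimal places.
End-effector x-axis (col 0 of R) = (0.7071,0.0000,0.7071)
R[0][0] = 0.7071

0.707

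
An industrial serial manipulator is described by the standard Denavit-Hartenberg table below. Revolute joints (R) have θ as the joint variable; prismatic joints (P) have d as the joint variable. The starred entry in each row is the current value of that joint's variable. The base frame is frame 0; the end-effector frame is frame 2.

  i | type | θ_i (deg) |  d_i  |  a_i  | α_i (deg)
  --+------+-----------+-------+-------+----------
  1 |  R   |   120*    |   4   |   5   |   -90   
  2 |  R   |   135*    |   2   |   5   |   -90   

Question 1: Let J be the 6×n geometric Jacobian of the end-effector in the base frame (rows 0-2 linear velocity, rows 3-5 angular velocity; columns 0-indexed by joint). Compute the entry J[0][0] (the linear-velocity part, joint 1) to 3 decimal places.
-0.268

axis z_0 = ẑ; lever o_n−o_0 = (-2.4643,0.2683,0.4645)
cross product → J_v[:, 0] = (-0.2683,-2.4643,0.0000)
J_ω[:, 0] = z_0
entry J[0][0] = -0.2683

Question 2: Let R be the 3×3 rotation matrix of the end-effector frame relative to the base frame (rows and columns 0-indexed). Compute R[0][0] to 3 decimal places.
0.354

End-effector x-axis (col 0 of R) = (0.3536,-0.6124,-0.7071)
R[0][0] = 0.3536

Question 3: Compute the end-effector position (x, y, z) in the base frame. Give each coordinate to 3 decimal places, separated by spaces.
after link 1: o_1 = (-2.5000, 4.3301, 4.0000)
after link 2: o_2 = (-2.4643, 0.2683, 0.4645)

-2.464 0.268 0.464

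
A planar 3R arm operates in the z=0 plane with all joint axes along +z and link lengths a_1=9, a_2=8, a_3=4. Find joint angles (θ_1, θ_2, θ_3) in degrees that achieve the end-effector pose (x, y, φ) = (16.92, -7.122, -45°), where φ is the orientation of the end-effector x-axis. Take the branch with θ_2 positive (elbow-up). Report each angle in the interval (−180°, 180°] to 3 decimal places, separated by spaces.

-44.999 59.997 -59.998

wrist centre = target − a_3·(cos φ, sin φ) = (14.0916, -4.2936)
cos θ_2 = (217.0072−9²−8²)/(2·9·8) = 0.5000; θ_2 = 59.9967° (elbow-up)
β = atan2(-4.2936,14.0916) = -16.9455°; ψ = atan2(6.9280,13.0004) = 28.0534°
θ_1 = β − ψ = -44.9989°
θ_3 = φ − θ_1 − θ_2 = -59.9978° (wrapped to (-180°,180°])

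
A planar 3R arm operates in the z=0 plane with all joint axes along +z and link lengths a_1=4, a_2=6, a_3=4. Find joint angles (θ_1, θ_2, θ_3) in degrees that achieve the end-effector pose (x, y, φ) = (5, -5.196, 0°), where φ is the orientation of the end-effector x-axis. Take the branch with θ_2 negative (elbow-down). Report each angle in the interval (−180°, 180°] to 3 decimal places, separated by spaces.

wrist centre = target − a_3·(cos φ, sin φ) = (1.0000, -5.1960)
cos θ_2 = (27.9984−4²−6²)/(2·4·6) = -0.5000; θ_2 = -120.0022° (elbow-down)
β = atan2(-5.1960,1.0000) = -79.1063°; ψ = atan2(-5.1960,0.9998) = -79.1085°
θ_1 = β − ψ = 0.0022°
θ_3 = φ − θ_1 − θ_2 = 120.0000° (wrapped to (-180°,180°])

0.002 -120.002 120.000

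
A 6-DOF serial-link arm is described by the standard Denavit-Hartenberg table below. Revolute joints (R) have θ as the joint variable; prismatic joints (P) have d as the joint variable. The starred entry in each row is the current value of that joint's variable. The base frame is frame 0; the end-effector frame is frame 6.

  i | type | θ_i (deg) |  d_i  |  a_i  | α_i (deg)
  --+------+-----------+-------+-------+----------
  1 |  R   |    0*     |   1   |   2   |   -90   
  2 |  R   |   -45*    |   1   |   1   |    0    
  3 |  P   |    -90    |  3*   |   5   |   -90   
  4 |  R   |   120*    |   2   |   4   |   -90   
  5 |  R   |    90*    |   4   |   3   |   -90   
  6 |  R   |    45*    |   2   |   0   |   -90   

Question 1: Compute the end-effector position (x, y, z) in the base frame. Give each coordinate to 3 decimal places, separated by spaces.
after link 1: o_1 = (2.0000, 0.0000, 1.0000)
after link 2: o_2 = (2.7071, 1.0000, 1.7071)
after link 3: o_3 = (-0.8284, 4.0000, 5.2426)
after link 4: o_4 = (2.0000, 0.5359, 5.2426)
after link 5: o_5 = (2.3282, 2.5359, 0.6718)
after link 6: o_6 = (1.6211, 4.2679, 1.3789)

1.621 4.268 1.379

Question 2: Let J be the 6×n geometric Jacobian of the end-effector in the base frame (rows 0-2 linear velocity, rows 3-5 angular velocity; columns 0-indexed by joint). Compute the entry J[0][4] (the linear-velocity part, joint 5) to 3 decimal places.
0.354

axis z_4 = (0.6124,0.5000,-0.6124); lever o_n−o_4 = (-0.3789,3.7321,-3.8637)
cross product → J_v[:, 4] = (0.3536,2.5981,2.4749)
J_ω[:, 4] = z_4
entry J[0][4] = 0.3536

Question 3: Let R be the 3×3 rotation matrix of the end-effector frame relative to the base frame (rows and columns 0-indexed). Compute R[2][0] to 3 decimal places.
-0.067

End-effector x-axis (col 0 of R) = (-0.9330,-0.3536,-0.0670)
R[2][0] = -0.0670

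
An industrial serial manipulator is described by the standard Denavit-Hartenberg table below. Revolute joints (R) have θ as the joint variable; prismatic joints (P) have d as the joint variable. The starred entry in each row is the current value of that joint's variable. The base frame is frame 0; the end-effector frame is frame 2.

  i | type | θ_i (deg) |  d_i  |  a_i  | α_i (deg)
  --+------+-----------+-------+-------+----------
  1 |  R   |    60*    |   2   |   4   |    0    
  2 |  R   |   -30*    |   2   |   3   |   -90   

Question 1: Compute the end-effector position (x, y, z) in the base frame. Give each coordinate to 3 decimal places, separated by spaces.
4.598 4.964 4.000

after link 1: o_1 = (2.0000, 3.4641, 2.0000)
after link 2: o_2 = (4.5981, 4.9641, 4.0000)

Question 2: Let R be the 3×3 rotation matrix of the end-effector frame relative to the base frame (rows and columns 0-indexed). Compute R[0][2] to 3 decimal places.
-0.500

End-effector z-axis (col 2 of R) = (-0.5000,0.8660,0.0000)
R[0][2] = -0.5000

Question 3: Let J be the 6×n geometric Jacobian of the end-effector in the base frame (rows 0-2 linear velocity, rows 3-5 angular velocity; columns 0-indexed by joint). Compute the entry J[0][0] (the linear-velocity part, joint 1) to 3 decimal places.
axis z_0 = ẑ; lever o_n−o_0 = (4.5981,4.9641,4.0000)
cross product → J_v[:, 0] = (-4.9641,4.5981,0.0000)
J_ω[:, 0] = z_0
entry J[0][0] = -4.9641

-4.964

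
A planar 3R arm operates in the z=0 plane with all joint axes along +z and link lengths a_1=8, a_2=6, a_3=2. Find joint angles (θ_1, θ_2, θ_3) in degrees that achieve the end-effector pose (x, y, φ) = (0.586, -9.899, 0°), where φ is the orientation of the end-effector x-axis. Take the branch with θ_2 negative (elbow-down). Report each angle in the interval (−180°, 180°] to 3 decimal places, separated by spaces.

-61.257 -90.006 151.263

wrist centre = target − a_3·(cos φ, sin φ) = (-1.4140, -9.8990)
cos θ_2 = (99.9896−8²−6²)/(2·8·6) = -0.0001; θ_2 = -90.0062° (elbow-down)
β = atan2(-9.8990,-1.4140) = -98.1293°; ψ = atan2(-6.0000,7.9993) = -36.8721°
θ_1 = β − ψ = -61.2572°
θ_3 = φ − θ_1 − θ_2 = 151.2634° (wrapped to (-180°,180°])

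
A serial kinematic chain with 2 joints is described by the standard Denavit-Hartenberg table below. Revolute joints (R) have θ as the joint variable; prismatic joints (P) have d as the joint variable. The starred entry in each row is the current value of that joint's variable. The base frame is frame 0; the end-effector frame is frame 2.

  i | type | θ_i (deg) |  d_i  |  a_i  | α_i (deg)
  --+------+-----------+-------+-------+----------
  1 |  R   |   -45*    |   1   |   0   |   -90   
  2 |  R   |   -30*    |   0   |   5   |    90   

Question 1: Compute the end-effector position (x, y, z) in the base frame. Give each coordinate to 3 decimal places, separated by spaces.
3.062 -3.062 3.500

after link 1: o_1 = (0.0000, 0.0000, 1.0000)
after link 2: o_2 = (3.0619, -3.0619, 3.5000)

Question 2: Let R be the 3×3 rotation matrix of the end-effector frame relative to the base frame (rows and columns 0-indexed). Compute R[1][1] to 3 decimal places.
0.707

End-effector y-axis (col 1 of R) = (0.7071,0.7071,0.0000)
R[1][1] = 0.7071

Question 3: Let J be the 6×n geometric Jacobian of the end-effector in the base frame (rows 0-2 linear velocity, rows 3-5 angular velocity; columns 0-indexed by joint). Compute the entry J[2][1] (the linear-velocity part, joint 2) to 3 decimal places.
-4.330

axis z_1 = (0.7071,0.7071,0.0000); lever o_n−o_1 = (3.0619,-3.0619,2.5000)
cross product → J_v[:, 1] = (1.7678,-1.7678,-4.3301)
J_ω[:, 1] = z_1
entry J[2][1] = -4.3301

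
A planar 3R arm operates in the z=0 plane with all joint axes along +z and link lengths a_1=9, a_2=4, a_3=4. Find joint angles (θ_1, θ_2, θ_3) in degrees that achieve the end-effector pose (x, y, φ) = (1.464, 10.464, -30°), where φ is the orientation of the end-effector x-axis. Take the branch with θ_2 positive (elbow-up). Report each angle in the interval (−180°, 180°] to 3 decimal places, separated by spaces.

wrist centre = target − a_3·(cos φ, sin φ) = (-2.0001, 12.4640)
cos θ_2 = (159.3517−9²−4²)/(2·9·4) = 0.8660; θ_2 = 30.0034° (elbow-up)
β = atan2(12.4640,-2.0001) = 99.1165°; ψ = atan2(2.0002,12.4640) = 9.1170°
θ_1 = β − ψ = 89.9995°
θ_3 = φ − θ_1 − θ_2 = -150.0029° (wrapped to (-180°,180°])

90.000 30.003 -150.003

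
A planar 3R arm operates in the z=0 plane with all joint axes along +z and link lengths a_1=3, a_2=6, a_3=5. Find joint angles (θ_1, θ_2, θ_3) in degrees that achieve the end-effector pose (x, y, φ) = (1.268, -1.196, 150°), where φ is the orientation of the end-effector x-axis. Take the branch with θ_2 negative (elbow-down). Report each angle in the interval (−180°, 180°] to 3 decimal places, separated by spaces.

wrist centre = target − a_3·(cos φ, sin φ) = (5.5981, -3.6960)
cos θ_2 = (44.9994−3²−6²)/(2·3·6) = -0.0000; θ_2 = -90.0009° (elbow-down)
β = atan2(-3.6960,5.5981) = -33.4336°; ψ = atan2(-6.0000,2.9999) = -63.4357°
θ_1 = β − ψ = 30.0020°
θ_3 = φ − θ_1 − θ_2 = -150.0011° (wrapped to (-180°,180°])

30.002 -90.001 -150.001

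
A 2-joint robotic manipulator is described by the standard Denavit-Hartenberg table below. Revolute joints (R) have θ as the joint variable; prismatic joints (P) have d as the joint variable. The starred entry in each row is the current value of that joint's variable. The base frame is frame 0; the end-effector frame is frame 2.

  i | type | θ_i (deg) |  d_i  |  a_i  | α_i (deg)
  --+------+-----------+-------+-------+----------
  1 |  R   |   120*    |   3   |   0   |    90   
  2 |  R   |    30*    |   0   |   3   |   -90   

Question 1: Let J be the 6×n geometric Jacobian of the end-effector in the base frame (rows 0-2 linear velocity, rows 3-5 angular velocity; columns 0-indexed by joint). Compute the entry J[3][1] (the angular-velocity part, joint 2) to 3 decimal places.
0.866

axis z_1 = (0.8660,0.5000,0.0000); lever o_n−o_1 = (-1.2990,2.2500,1.5000)
cross product → J_v[:, 1] = (0.7500,-1.2990,2.5981)
J_ω[:, 1] = z_1
entry J[3][1] = 0.8660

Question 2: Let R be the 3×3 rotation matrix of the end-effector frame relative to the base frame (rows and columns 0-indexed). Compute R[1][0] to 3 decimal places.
0.750

End-effector x-axis (col 0 of R) = (-0.4330,0.7500,0.5000)
R[1][0] = 0.7500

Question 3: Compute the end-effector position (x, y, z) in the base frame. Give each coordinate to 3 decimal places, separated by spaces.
-1.299 2.250 4.500

after link 1: o_1 = (0.0000, 0.0000, 3.0000)
after link 2: o_2 = (-1.2990, 2.2500, 4.5000)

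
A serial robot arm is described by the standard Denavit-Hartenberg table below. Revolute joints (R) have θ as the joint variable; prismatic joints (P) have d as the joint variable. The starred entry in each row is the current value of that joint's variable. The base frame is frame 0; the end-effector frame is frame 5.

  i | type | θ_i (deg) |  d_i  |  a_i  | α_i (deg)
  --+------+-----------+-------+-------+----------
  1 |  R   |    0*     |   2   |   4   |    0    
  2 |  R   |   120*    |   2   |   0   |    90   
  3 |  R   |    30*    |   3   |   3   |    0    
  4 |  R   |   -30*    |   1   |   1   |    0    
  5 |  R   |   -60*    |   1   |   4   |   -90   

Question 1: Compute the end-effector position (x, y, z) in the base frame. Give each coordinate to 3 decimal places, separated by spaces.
5.531 7.348 2.036

after link 1: o_1 = (4.0000, 0.0000, 2.0000)
after link 2: o_2 = (4.0000, 0.0000, 4.0000)
after link 3: o_3 = (5.2990, 3.7500, 5.5000)
after link 4: o_4 = (5.6651, 5.1160, 5.5000)
after link 5: o_5 = (5.5311, 7.3481, 2.0359)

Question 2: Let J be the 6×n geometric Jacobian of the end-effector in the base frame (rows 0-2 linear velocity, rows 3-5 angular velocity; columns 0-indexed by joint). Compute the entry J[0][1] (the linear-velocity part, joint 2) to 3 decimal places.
axis z_1 = (0.0000,0.0000,1.0000); lever o_n−o_1 = (1.5311,7.3481,0.0359)
cross product → J_v[:, 1] = (-7.3481,1.5311,0.0000)
J_ω[:, 1] = z_1
entry J[0][1] = -7.3481

-7.348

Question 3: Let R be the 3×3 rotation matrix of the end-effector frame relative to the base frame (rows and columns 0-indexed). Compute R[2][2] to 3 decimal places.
0.500

End-effector z-axis (col 2 of R) = (-0.4330,0.7500,0.5000)
R[2][2] = 0.5000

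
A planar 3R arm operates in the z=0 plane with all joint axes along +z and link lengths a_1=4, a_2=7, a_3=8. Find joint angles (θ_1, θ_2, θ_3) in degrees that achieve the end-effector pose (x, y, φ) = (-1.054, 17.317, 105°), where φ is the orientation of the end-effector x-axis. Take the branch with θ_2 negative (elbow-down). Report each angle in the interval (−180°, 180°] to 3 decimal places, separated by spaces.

wrist centre = target − a_3·(cos φ, sin φ) = (1.0166, 9.5896)
cos θ_2 = (92.9937−4²−7²)/(2·4·7) = 0.4999; θ_2 = -60.0075° (elbow-down)
β = atan2(9.5896,1.0166) = 83.9489°; ψ = atan2(-6.0626,7.4992) = -38.9533°
θ_1 = β − ψ = 122.9022°
θ_3 = φ − θ_1 − θ_2 = 42.1052° (wrapped to (-180°,180°])

122.902 -60.007 42.105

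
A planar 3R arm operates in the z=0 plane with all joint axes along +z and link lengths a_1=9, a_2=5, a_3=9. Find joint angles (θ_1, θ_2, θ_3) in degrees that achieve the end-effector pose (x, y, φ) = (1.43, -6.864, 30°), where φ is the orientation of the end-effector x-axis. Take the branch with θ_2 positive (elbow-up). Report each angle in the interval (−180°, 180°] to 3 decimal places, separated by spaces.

-135.000 44.996 120.004

wrist centre = target − a_3·(cos φ, sin φ) = (-6.3642, -11.3640)
cos θ_2 = (169.6439−9²−5²)/(2·9·5) = 0.7072; θ_2 = 44.9961° (elbow-up)
β = atan2(-11.3640,-6.3642) = -119.2503°; ψ = atan2(3.5353,12.5358) = 15.7493°
θ_1 = β − ψ = -134.9996°
θ_3 = φ − θ_1 − θ_2 = 120.0035° (wrapped to (-180°,180°])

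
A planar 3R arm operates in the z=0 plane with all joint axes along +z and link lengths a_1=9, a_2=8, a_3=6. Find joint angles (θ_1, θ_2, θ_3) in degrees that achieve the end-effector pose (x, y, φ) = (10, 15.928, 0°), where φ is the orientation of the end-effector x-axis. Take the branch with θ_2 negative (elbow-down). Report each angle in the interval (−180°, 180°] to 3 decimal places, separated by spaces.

90.002 -30.005 -59.997

wrist centre = target − a_3·(cos φ, sin φ) = (4.0000, 15.9280)
cos θ_2 = (269.7012−9²−8²)/(2·9·8) = 0.8660; θ_2 = -30.0052° (elbow-down)
β = atan2(15.9280,4.0000) = 75.9028°; ψ = atan2(-4.0006,15.9278) = -14.0994°
θ_1 = β − ψ = 90.0022°
θ_3 = φ − θ_1 − θ_2 = -59.9971° (wrapped to (-180°,180°])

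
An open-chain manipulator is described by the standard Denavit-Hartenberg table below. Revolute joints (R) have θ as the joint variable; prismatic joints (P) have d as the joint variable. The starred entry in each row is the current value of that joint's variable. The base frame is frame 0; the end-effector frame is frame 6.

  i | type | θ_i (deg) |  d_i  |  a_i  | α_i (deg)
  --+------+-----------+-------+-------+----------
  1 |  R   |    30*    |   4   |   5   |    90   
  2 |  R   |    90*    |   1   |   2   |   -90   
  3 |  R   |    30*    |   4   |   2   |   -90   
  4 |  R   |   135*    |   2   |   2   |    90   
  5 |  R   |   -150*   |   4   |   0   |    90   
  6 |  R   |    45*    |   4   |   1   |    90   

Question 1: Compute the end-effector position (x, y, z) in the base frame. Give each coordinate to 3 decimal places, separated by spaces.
0.220 7.409 8.434

after link 1: o_1 = (4.3301, 2.5000, 4.0000)
after link 2: o_2 = (4.8301, 1.6340, 6.0000)
after link 3: o_3 = (0.8660, 0.5000, 7.7321)
after link 4: o_4 = (1.5783, 2.0947, 5.5073)
after link 5: o_5 = (3.3207, 4.7337, 7.9568)
after link 6: o_6 = (0.2202, 7.4094, 8.4343)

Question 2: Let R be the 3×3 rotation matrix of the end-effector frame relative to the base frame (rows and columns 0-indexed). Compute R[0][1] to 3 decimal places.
-0.770

End-effector y-axis (col 1 of R) = (-0.7696,0.6258,-0.1268)
R[0][1] = -0.7696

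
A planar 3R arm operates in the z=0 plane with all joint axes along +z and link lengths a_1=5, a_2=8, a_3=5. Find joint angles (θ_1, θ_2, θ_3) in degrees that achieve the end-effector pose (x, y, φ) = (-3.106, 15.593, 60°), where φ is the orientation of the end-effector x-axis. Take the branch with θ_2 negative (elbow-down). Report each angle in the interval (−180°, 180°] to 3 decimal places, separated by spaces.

135.002 -30.004 -44.998

wrist centre = target − a_3·(cos φ, sin φ) = (-5.6060, 11.2629)
cos θ_2 = (158.2795−5²−8²)/(2·5·8) = 0.8660; θ_2 = -30.0036° (elbow-down)
β = atan2(11.2629,-5.6060) = 116.4614°; ψ = atan2(-4.0004,11.9280) = -18.5406°
θ_1 = β − ψ = 135.0020°
θ_3 = φ − θ_1 − θ_2 = -44.9984° (wrapped to (-180°,180°])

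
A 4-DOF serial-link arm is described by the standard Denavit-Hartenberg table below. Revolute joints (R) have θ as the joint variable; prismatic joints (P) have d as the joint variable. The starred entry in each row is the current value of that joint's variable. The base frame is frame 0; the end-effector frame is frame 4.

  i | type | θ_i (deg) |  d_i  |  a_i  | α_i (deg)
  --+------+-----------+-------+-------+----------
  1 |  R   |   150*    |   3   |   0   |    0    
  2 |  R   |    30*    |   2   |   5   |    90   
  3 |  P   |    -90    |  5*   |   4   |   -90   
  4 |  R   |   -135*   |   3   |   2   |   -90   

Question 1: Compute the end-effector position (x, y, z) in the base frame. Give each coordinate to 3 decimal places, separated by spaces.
after link 1: o_1 = (0.0000, 0.0000, 3.0000)
after link 2: o_2 = (-5.0000, 0.0000, 5.0000)
after link 3: o_3 = (-5.0000, 5.0000, 1.0000)
after link 4: o_4 = (-8.0000, 6.4142, 2.4142)

-8.000 6.414 2.414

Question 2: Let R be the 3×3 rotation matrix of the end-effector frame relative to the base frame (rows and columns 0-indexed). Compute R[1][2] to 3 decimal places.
0.707

End-effector z-axis (col 2 of R) = (-0.0000,0.7071,-0.7071)
R[1][2] = 0.7071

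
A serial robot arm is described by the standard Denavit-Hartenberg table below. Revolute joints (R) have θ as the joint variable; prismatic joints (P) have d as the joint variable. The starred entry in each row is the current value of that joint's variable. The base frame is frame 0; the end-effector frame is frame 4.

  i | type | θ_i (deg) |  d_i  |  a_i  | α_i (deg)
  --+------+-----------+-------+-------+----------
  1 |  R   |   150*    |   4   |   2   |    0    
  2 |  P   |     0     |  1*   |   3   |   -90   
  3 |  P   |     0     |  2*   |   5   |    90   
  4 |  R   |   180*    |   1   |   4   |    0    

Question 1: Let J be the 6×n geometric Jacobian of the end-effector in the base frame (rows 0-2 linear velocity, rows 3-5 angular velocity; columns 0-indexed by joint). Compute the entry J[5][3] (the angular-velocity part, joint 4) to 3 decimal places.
axis z_3 = (0.0000,0.0000,1.0000); lever o_n−o_3 = (3.4641,-2.0000,1.0000)
cross product → J_v[:, 3] = (2.0000,3.4641,-0.0000)
J_ω[:, 3] = z_3
entry J[5][3] = 1.0000

1.000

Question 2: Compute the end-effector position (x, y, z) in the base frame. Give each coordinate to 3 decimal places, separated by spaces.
after link 1: o_1 = (-1.7321, 1.0000, 4.0000)
after link 2: o_2 = (-4.3301, 2.5000, 5.0000)
after link 3: o_3 = (-9.6603, 3.2679, 5.0000)
after link 4: o_4 = (-6.1962, 1.2679, 6.0000)

-6.196 1.268 6.000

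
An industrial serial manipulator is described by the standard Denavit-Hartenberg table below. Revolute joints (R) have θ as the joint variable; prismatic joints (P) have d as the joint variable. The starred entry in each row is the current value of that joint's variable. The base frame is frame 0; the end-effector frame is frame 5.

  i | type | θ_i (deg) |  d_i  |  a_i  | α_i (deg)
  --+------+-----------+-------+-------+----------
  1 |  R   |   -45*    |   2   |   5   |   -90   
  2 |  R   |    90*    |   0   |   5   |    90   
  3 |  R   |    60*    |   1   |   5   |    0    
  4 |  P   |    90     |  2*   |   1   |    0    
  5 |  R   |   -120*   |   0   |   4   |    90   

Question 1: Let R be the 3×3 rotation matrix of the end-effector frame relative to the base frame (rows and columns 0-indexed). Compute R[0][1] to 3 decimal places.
0.707

End-effector y-axis (col 1 of R) = (0.7071,-0.7071,0.0000)
R[0][1] = 0.7071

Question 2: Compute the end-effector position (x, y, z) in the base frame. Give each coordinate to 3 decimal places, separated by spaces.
10.486 -0.827 -8.098

after link 1: o_1 = (3.5355, -3.5355, 2.0000)
after link 2: o_2 = (3.5355, -3.5355, -3.0000)
after link 3: o_3 = (7.3045, -1.1808, -5.5000)
after link 4: o_4 = (9.0723, -2.2414, -4.6340)
after link 5: o_5 = (10.4865, -0.8272, -8.0981)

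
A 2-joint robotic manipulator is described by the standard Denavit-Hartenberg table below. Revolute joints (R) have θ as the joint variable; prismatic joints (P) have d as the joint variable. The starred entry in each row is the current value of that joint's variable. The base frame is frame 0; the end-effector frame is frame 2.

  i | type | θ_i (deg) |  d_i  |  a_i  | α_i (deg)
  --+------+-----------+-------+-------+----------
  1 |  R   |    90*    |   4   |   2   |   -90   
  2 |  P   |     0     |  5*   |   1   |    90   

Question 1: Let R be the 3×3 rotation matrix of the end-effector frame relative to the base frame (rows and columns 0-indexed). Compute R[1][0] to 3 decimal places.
End-effector x-axis (col 0 of R) = (0.0000,1.0000,0.0000)
R[1][0] = 1.0000

1.000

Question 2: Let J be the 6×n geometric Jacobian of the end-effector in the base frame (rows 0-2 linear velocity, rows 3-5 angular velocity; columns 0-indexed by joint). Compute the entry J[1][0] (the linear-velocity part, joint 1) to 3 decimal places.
axis z_0 = ẑ; lever o_n−o_0 = (-5.0000,3.0000,4.0000)
cross product → J_v[:, 0] = (-3.0000,-5.0000,0.0000)
J_ω[:, 0] = z_0
entry J[1][0] = -5.0000

-5.000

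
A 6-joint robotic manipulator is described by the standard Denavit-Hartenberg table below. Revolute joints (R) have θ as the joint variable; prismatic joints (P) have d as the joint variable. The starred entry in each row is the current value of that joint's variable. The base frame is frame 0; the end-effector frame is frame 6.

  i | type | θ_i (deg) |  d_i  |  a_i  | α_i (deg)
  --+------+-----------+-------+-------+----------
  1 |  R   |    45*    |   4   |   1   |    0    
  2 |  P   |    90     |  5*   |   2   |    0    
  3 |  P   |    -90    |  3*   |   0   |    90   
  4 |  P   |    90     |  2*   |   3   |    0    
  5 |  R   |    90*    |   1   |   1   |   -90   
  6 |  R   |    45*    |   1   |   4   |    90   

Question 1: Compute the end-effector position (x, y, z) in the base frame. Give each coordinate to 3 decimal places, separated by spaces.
after link 1: o_1 = (0.7071, 0.7071, 4.0000)
after link 2: o_2 = (-0.7071, 2.1213, 9.0000)
after link 3: o_3 = (-0.7071, 2.1213, 12.0000)
after link 4: o_4 = (0.7071, 0.7071, 15.0000)
after link 5: o_5 = (0.7071, -0.7071, 15.0000)
after link 6: o_6 = (-3.2929, -0.7071, 14.0000)

-3.293 -0.707 14.000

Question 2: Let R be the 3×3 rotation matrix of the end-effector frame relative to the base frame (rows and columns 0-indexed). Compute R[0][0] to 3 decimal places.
End-effector x-axis (col 0 of R) = (-1.0000,0.0000,0.0000)
R[0][0] = -1.0000

-1.000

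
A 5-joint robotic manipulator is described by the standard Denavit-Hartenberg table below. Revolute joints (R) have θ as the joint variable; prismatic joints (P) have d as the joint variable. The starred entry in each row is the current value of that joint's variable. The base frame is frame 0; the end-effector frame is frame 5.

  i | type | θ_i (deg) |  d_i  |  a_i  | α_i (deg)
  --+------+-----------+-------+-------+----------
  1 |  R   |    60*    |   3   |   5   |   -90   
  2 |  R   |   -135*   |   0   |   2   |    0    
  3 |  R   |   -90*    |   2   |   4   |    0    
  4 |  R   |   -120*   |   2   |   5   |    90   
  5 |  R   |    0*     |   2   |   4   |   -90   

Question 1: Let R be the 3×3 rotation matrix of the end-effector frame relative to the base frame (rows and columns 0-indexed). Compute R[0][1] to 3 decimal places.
-0.129

End-effector y-axis (col 1 of R) = (-0.1294,-0.2241,-0.9659)
R[0][1] = -0.1294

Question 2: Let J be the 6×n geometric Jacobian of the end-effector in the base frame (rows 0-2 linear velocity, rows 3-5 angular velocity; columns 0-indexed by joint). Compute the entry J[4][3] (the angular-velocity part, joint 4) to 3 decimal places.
axis z_3 = (-0.8660,0.5000,0.0000); lever o_n−o_3 = (2.8734,8.9769,-0.3975)
cross product → J_v[:, 3] = (-0.1988,-0.3443,-9.2110)
J_ω[:, 3] = z_3
entry J[4][3] = 0.5000

0.500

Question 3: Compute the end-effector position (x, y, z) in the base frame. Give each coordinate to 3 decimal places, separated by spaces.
after link 1: o_1 = (2.5000, 4.3301, 3.0000)
after link 2: o_2 = (1.7929, 3.1054, 4.4142)
after link 3: o_3 = (-1.3534, 1.6559, 1.5858)
after link 4: o_4 = (-0.6706, 6.8385, 0.2917)
after link 5: o_5 = (1.5201, 10.6328, 1.1883)

1.520 10.633 1.188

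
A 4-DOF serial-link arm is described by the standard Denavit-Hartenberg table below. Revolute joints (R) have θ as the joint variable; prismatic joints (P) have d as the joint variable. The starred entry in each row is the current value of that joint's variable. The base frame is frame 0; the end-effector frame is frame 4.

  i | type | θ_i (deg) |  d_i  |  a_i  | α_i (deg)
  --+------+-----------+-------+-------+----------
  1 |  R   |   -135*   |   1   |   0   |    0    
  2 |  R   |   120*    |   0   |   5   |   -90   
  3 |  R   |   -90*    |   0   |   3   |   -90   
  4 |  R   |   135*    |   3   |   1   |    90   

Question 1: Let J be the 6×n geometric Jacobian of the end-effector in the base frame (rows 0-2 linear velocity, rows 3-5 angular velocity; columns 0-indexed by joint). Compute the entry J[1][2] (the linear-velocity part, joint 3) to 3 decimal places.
-0.593

axis z_2 = (0.2588,0.9659,0.0000); lever o_n−o_2 = (2.7148,-1.4595,2.2929)
cross product → J_v[:, 2] = (2.2148,-0.5934,-3.0000)
J_ω[:, 2] = z_2
entry J[1][2] = -0.5934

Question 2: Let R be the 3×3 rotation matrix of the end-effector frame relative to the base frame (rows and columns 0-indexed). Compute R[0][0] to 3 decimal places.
End-effector x-axis (col 0 of R) = (-0.1830,-0.6830,-0.7071)
R[0][0] = -0.1830

-0.183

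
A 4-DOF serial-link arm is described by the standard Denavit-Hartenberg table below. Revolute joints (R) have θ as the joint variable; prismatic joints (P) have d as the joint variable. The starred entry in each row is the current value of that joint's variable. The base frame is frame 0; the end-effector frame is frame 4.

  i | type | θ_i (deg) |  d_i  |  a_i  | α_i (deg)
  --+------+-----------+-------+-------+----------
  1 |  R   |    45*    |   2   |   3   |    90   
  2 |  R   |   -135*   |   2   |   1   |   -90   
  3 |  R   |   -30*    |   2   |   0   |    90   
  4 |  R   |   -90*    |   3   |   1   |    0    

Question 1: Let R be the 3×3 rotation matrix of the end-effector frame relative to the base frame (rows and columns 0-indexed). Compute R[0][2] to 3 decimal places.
End-effector z-axis (col 2 of R) = (0.8624,-0.3624,0.3536)
R[0][2] = 0.8624

0.862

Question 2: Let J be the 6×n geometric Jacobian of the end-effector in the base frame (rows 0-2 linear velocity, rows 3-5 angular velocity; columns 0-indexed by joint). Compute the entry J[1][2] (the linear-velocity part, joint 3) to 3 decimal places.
-2.360

axis z_2 = (0.5000,0.5000,-0.7071); lever o_n−o_2 = (3.0871,-0.5871,0.3536)
cross product → J_v[:, 2] = (-0.2384,-2.3597,-1.8371)
J_ω[:, 2] = z_2
entry J[1][2] = -2.3597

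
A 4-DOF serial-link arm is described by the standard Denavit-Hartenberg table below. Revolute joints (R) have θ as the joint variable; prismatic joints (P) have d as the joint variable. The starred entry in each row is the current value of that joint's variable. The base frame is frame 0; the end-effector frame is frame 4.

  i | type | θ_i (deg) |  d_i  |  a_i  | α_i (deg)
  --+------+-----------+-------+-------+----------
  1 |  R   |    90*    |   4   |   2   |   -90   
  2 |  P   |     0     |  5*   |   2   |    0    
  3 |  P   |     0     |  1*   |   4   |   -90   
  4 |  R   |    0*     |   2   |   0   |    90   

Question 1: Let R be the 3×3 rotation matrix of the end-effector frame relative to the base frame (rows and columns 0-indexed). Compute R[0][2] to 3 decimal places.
-1.000

End-effector z-axis (col 2 of R) = (-1.0000,0.0000,0.0000)
R[0][2] = -1.0000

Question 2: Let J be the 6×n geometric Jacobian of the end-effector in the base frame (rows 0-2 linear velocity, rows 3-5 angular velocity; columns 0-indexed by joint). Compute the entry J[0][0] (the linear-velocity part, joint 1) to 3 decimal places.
-8.000

axis z_0 = ẑ; lever o_n−o_0 = (-6.0000,8.0000,2.0000)
cross product → J_v[:, 0] = (-8.0000,-6.0000,0.0000)
J_ω[:, 0] = z_0
entry J[0][0] = -8.0000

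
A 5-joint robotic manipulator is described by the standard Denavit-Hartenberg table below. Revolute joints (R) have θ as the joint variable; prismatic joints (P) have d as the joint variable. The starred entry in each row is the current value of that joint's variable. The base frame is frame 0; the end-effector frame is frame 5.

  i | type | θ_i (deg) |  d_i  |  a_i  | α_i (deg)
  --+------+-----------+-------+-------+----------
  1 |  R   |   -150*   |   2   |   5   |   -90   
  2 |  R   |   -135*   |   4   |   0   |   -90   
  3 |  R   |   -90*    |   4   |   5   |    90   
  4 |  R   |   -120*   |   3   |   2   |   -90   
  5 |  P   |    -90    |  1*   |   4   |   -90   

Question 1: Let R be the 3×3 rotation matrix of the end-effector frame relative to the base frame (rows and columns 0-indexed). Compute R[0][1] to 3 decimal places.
End-effector y-axis (col 1 of R) = (-0.7392,0.5732,0.3536)
R[0][1] = -0.7392

-0.739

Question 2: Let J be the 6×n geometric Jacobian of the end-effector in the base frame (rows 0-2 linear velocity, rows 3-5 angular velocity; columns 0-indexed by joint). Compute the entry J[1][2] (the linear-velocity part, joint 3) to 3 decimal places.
-4.342

axis z_2 = (-0.6124,-0.3536,0.7071); lever o_n−o_2 = (-2.9362,-7.3140,-3.6996)
cross product → J_v[:, 2] = (6.4798,-4.3418,3.4408)
J_ω[:, 2] = z_2
entry J[1][2] = -4.3418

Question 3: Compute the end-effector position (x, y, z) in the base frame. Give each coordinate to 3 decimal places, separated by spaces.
-5.266 -13.278 -1.700

after link 1: o_1 = (-4.3301, -2.5000, 2.0000)
after link 2: o_2 = (-2.3301, -5.9641, 2.0000)
after link 3: o_3 = (-2.2796, -11.7084, 4.8284)
after link 4: o_4 = (-3.5561, -11.2907, 1.4824)
after link 5: o_5 = (-5.2664, -13.2781, -1.6996)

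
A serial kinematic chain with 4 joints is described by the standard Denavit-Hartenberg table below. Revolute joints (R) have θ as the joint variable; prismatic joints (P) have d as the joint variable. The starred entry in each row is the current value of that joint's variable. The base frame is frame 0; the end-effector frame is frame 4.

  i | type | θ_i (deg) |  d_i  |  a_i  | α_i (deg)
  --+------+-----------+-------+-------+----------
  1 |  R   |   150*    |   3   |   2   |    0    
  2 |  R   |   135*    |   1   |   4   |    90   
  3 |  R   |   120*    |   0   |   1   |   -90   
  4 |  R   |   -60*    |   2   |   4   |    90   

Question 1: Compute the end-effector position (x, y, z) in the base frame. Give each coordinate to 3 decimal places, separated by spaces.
after link 1: o_1 = (-1.7321, 1.0000, 3.0000)
after link 2: o_2 = (-0.6968, -2.8637, 4.0000)
after link 3: o_3 = (-0.8262, -2.3807, 4.8660)
after link 4: o_4 = (-4.8794, -0.6384, 5.5981)

-4.879 -0.638 5.598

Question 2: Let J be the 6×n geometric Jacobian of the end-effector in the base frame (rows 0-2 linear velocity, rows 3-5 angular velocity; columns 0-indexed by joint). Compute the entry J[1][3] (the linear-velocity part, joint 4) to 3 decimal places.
2.191

axis z_3 = (-0.2241,0.8365,-0.5000); lever o_n−o_3 = (-4.0532,1.7424,0.7321)
cross product → J_v[:, 3] = (1.4836,2.1907,3.0000)
J_ω[:, 3] = z_3
entry J[1][3] = 2.1907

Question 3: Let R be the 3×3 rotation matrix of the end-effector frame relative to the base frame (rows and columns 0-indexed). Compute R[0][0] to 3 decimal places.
End-effector x-axis (col 0 of R) = (-0.9012,0.0173,0.4330)
R[0][0] = -0.9012

-0.901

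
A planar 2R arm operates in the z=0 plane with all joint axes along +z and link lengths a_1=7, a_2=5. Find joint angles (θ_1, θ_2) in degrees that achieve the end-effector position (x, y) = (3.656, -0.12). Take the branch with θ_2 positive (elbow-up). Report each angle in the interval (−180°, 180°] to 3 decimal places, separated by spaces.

cos θ_2 = (13.3807−7²−5²)/(2·7·5) = -0.8660; θ_2 = 149.9959° (elbow-up)
β = atan2(-0.1200,3.6560) = -1.8799°; ψ = atan2(2.5003,2.6701) = 43.1197°
θ_1 = β − ψ = -44.9996°

-45.000 149.996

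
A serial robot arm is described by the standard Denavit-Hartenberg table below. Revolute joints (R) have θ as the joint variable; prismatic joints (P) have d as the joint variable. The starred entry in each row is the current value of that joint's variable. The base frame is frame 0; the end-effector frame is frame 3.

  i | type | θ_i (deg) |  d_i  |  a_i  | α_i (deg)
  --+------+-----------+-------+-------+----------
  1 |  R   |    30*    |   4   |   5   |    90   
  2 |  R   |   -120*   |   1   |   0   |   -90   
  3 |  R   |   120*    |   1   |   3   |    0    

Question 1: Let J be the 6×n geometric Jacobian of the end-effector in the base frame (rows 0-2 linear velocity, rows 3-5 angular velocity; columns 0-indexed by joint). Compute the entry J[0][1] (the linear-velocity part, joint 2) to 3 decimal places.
axis z_1 = (0.5000,-0.8660,0.0000); lever o_n−o_1 = (0.6005,2.1920,0.7990)
cross product → J_v[:, 1] = (-0.6920,-0.3995,1.6160)
J_ω[:, 1] = z_1
entry J[0][1] = -0.6920

-0.692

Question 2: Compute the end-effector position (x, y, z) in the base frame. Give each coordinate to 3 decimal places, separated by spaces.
4.931 4.692 4.799

after link 1: o_1 = (4.3301, 2.5000, 4.0000)
after link 2: o_2 = (4.8301, 1.6340, 4.0000)
after link 3: o_3 = (4.9306, 4.6920, 4.7990)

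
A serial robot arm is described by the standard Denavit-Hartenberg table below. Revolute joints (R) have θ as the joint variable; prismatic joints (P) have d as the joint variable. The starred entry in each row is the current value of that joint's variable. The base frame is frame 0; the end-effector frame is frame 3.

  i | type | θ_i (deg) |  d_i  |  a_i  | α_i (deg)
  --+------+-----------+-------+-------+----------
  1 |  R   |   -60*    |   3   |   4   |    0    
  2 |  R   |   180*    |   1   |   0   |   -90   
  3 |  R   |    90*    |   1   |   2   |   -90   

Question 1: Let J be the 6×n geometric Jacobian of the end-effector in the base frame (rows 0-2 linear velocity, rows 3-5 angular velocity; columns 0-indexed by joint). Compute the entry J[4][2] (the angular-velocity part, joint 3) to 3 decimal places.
-0.500

axis z_2 = (-0.8660,-0.5000,0.0000); lever o_n−o_2 = (-0.8660,-0.5000,-2.0000)
cross product → J_v[:, 2] = (1.0000,-1.7321,-0.0000)
J_ω[:, 2] = z_2
entry J[4][2] = -0.5000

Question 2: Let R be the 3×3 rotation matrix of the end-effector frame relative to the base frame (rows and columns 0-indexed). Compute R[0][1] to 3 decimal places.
End-effector y-axis (col 1 of R) = (0.8660,0.5000,-0.0000)
R[0][1] = 0.8660

0.866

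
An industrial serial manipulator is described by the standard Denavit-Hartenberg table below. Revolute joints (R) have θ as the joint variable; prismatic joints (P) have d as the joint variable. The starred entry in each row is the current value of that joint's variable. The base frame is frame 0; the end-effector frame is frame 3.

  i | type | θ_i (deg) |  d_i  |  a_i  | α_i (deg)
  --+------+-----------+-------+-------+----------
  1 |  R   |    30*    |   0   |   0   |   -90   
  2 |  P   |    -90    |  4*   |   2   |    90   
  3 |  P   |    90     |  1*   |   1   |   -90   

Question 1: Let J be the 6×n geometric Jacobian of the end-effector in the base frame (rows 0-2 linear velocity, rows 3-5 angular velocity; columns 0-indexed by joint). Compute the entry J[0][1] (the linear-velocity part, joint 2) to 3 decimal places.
-0.500

prismatic axis z_1 = (-0.5000,0.8660,0.0000)
J_v[:, 1] = z_1; J_ω[:, 1] = (0,0,0)
entry J[0][1] = -0.5000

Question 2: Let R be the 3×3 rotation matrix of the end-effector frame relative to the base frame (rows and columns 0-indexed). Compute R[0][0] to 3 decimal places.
End-effector x-axis (col 0 of R) = (-0.5000,0.8660,0.0000)
R[0][0] = -0.5000

-0.500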